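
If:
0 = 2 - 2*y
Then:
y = 1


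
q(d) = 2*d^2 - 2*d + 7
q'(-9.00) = -38.00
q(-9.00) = 187.00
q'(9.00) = 34.00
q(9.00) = 151.00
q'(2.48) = 7.92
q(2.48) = 14.34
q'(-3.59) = -16.36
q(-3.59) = 39.96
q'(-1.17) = -6.68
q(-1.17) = 12.08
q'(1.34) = 3.36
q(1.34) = 7.91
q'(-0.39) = -3.56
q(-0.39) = 8.08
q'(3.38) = 11.52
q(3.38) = 23.09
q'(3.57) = 12.28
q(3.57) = 25.35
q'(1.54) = 4.16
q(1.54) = 8.66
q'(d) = 4*d - 2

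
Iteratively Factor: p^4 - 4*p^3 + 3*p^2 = (p - 3)*(p^3 - p^2) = p*(p - 3)*(p^2 - p) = p^2*(p - 3)*(p - 1)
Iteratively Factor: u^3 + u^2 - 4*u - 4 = (u - 2)*(u^2 + 3*u + 2) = (u - 2)*(u + 1)*(u + 2)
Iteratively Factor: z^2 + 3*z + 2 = (z + 2)*(z + 1)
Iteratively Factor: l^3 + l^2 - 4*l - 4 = (l - 2)*(l^2 + 3*l + 2) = (l - 2)*(l + 1)*(l + 2)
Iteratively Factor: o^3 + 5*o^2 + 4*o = (o + 1)*(o^2 + 4*o) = (o + 1)*(o + 4)*(o)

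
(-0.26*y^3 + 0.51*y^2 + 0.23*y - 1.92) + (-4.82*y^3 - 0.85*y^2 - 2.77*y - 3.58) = -5.08*y^3 - 0.34*y^2 - 2.54*y - 5.5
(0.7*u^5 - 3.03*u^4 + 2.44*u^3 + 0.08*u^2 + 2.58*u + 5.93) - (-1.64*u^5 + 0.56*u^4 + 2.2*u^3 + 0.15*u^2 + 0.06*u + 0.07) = 2.34*u^5 - 3.59*u^4 + 0.24*u^3 - 0.07*u^2 + 2.52*u + 5.86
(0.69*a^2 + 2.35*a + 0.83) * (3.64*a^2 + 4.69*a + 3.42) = 2.5116*a^4 + 11.7901*a^3 + 16.4025*a^2 + 11.9297*a + 2.8386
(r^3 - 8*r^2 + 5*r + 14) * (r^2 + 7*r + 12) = r^5 - r^4 - 39*r^3 - 47*r^2 + 158*r + 168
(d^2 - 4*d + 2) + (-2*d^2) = -d^2 - 4*d + 2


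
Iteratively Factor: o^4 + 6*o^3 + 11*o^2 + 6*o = (o + 3)*(o^3 + 3*o^2 + 2*o) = (o + 2)*(o + 3)*(o^2 + o) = o*(o + 2)*(o + 3)*(o + 1)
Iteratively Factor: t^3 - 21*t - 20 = (t + 4)*(t^2 - 4*t - 5) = (t + 1)*(t + 4)*(t - 5)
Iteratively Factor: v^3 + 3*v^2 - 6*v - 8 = (v + 4)*(v^2 - v - 2) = (v - 2)*(v + 4)*(v + 1)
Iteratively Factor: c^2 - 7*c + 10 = (c - 5)*(c - 2)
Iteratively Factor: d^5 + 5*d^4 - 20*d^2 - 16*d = (d)*(d^4 + 5*d^3 - 20*d - 16) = d*(d - 2)*(d^3 + 7*d^2 + 14*d + 8) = d*(d - 2)*(d + 4)*(d^2 + 3*d + 2) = d*(d - 2)*(d + 1)*(d + 4)*(d + 2)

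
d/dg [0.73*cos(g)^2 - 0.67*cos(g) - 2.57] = (0.67 - 1.46*cos(g))*sin(g)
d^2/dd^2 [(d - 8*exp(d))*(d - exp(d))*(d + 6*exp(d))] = -3*d^2*exp(d) - 184*d*exp(2*d) - 12*d*exp(d) + 6*d + 432*exp(3*d) - 184*exp(2*d) - 6*exp(d)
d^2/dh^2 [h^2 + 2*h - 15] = 2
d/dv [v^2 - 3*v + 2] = 2*v - 3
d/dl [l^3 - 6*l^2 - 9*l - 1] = 3*l^2 - 12*l - 9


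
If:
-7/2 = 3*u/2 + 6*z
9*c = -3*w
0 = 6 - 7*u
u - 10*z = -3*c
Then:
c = -53/18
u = 6/7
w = 53/6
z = -67/84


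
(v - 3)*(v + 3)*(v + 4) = v^3 + 4*v^2 - 9*v - 36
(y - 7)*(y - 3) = y^2 - 10*y + 21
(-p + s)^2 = p^2 - 2*p*s + s^2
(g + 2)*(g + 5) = g^2 + 7*g + 10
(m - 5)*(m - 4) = m^2 - 9*m + 20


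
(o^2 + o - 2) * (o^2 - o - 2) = o^4 - 5*o^2 + 4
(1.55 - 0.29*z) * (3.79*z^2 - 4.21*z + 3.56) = -1.0991*z^3 + 7.0954*z^2 - 7.5579*z + 5.518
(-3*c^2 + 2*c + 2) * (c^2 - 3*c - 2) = -3*c^4 + 11*c^3 + 2*c^2 - 10*c - 4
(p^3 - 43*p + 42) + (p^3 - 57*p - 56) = 2*p^3 - 100*p - 14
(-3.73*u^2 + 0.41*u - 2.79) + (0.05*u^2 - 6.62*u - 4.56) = -3.68*u^2 - 6.21*u - 7.35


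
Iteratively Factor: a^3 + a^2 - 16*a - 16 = (a + 1)*(a^2 - 16) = (a + 1)*(a + 4)*(a - 4)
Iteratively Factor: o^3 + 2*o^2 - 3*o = (o)*(o^2 + 2*o - 3) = o*(o + 3)*(o - 1)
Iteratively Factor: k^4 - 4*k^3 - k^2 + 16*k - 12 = (k + 2)*(k^3 - 6*k^2 + 11*k - 6) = (k - 2)*(k + 2)*(k^2 - 4*k + 3) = (k - 3)*(k - 2)*(k + 2)*(k - 1)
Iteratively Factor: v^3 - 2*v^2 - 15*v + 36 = (v - 3)*(v^2 + v - 12) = (v - 3)*(v + 4)*(v - 3)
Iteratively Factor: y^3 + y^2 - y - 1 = (y + 1)*(y^2 - 1) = (y + 1)^2*(y - 1)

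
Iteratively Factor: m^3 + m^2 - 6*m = (m - 2)*(m^2 + 3*m) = m*(m - 2)*(m + 3)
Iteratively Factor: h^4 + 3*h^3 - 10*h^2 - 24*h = (h + 2)*(h^3 + h^2 - 12*h) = (h + 2)*(h + 4)*(h^2 - 3*h) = h*(h + 2)*(h + 4)*(h - 3)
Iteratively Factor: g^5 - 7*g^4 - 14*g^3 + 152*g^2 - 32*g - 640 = (g - 5)*(g^4 - 2*g^3 - 24*g^2 + 32*g + 128) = (g - 5)*(g + 2)*(g^3 - 4*g^2 - 16*g + 64) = (g - 5)*(g + 2)*(g + 4)*(g^2 - 8*g + 16) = (g - 5)*(g - 4)*(g + 2)*(g + 4)*(g - 4)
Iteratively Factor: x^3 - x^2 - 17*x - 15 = (x + 3)*(x^2 - 4*x - 5) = (x - 5)*(x + 3)*(x + 1)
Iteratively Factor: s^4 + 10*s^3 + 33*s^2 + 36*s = (s + 3)*(s^3 + 7*s^2 + 12*s) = (s + 3)^2*(s^2 + 4*s) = s*(s + 3)^2*(s + 4)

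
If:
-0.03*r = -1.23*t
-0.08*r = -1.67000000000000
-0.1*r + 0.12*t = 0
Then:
No Solution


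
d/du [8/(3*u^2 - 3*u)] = 8*(1 - 2*u)/(3*u^2*(u - 1)^2)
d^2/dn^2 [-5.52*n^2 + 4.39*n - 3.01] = -11.0400000000000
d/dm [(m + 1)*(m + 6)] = 2*m + 7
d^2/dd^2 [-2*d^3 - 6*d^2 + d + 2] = -12*d - 12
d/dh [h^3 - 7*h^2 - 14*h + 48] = 3*h^2 - 14*h - 14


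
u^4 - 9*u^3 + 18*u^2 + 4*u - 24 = (u - 6)*(u - 2)^2*(u + 1)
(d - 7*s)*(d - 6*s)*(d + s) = d^3 - 12*d^2*s + 29*d*s^2 + 42*s^3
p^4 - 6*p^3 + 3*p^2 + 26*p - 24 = (p - 4)*(p - 3)*(p - 1)*(p + 2)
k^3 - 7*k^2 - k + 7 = (k - 7)*(k - 1)*(k + 1)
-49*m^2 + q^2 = (-7*m + q)*(7*m + q)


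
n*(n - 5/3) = n^2 - 5*n/3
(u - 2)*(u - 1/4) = u^2 - 9*u/4 + 1/2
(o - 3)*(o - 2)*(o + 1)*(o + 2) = o^4 - 2*o^3 - 7*o^2 + 8*o + 12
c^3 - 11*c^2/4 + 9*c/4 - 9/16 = (c - 3/2)*(c - 3/4)*(c - 1/2)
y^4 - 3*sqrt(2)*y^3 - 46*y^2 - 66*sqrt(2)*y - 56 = (y - 7*sqrt(2))*(y + sqrt(2))^2*(y + 2*sqrt(2))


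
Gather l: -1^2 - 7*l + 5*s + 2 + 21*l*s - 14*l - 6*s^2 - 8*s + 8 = l*(21*s - 21) - 6*s^2 - 3*s + 9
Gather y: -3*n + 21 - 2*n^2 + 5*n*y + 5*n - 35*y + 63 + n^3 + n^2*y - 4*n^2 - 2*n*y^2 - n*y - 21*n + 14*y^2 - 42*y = n^3 - 6*n^2 - 19*n + y^2*(14 - 2*n) + y*(n^2 + 4*n - 77) + 84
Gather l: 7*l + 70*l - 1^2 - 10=77*l - 11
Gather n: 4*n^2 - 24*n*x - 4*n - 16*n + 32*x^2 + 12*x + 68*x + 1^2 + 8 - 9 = 4*n^2 + n*(-24*x - 20) + 32*x^2 + 80*x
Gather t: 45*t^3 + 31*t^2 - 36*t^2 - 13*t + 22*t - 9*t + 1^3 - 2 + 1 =45*t^3 - 5*t^2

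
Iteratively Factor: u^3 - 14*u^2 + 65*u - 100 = (u - 5)*(u^2 - 9*u + 20) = (u - 5)*(u - 4)*(u - 5)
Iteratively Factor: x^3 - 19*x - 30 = (x - 5)*(x^2 + 5*x + 6) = (x - 5)*(x + 2)*(x + 3)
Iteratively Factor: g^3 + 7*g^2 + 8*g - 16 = (g + 4)*(g^2 + 3*g - 4) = (g - 1)*(g + 4)*(g + 4)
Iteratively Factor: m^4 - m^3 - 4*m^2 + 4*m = (m + 2)*(m^3 - 3*m^2 + 2*m) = (m - 2)*(m + 2)*(m^2 - m) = m*(m - 2)*(m + 2)*(m - 1)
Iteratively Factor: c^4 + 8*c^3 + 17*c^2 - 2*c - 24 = (c + 3)*(c^3 + 5*c^2 + 2*c - 8) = (c + 2)*(c + 3)*(c^2 + 3*c - 4) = (c - 1)*(c + 2)*(c + 3)*(c + 4)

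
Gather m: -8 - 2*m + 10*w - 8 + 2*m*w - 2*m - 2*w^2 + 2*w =m*(2*w - 4) - 2*w^2 + 12*w - 16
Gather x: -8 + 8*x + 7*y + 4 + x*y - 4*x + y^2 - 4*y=x*(y + 4) + y^2 + 3*y - 4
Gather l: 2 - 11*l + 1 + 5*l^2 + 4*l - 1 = 5*l^2 - 7*l + 2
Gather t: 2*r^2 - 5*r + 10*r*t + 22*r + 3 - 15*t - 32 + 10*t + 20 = 2*r^2 + 17*r + t*(10*r - 5) - 9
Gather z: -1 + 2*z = 2*z - 1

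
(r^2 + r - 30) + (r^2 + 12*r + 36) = 2*r^2 + 13*r + 6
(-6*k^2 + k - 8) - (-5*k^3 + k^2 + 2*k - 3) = 5*k^3 - 7*k^2 - k - 5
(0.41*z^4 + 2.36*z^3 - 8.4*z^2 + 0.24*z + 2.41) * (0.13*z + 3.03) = 0.0533*z^5 + 1.5491*z^4 + 6.0588*z^3 - 25.4208*z^2 + 1.0405*z + 7.3023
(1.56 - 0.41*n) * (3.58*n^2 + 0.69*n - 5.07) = -1.4678*n^3 + 5.3019*n^2 + 3.1551*n - 7.9092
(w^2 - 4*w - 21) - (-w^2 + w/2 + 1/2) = 2*w^2 - 9*w/2 - 43/2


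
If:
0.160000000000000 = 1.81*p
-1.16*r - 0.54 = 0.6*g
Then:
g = -1.93333333333333*r - 0.9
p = 0.09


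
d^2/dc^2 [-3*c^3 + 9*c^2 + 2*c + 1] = 18 - 18*c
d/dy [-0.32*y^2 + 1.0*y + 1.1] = 1.0 - 0.64*y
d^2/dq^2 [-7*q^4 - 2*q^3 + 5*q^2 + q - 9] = -84*q^2 - 12*q + 10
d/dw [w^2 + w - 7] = 2*w + 1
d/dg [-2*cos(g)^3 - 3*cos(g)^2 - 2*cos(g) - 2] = 2*(3*cos(g)^2 + 3*cos(g) + 1)*sin(g)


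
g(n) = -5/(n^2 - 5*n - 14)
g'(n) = -5*(5 - 2*n)/(n^2 - 5*n - 14)^2 = 5*(2*n - 5)/(-n^2 + 5*n + 14)^2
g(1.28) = 0.27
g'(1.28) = -0.03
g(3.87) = 0.27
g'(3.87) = 0.04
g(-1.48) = 1.13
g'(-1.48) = -2.05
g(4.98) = 0.35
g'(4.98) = 0.12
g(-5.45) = -0.12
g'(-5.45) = -0.04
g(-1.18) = 0.75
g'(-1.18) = -0.82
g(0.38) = 0.32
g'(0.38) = -0.09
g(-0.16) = 0.38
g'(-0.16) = -0.15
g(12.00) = -0.07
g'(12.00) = 0.02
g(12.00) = -0.07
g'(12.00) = 0.02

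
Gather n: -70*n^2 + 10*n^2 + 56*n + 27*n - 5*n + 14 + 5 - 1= -60*n^2 + 78*n + 18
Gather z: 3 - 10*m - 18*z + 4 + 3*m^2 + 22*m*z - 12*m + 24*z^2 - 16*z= 3*m^2 - 22*m + 24*z^2 + z*(22*m - 34) + 7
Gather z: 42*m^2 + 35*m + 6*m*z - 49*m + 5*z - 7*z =42*m^2 - 14*m + z*(6*m - 2)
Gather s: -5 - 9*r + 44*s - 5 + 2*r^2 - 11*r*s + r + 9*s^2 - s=2*r^2 - 8*r + 9*s^2 + s*(43 - 11*r) - 10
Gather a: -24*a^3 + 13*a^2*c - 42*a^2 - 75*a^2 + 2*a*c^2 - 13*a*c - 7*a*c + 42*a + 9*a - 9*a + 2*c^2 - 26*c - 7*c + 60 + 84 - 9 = -24*a^3 + a^2*(13*c - 117) + a*(2*c^2 - 20*c + 42) + 2*c^2 - 33*c + 135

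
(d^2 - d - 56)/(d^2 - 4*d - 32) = (d + 7)/(d + 4)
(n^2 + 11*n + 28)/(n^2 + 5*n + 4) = (n + 7)/(n + 1)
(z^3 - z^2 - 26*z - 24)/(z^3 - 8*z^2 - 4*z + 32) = (z^3 - z^2 - 26*z - 24)/(z^3 - 8*z^2 - 4*z + 32)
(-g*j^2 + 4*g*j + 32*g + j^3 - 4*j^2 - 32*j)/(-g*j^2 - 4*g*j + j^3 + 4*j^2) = (j - 8)/j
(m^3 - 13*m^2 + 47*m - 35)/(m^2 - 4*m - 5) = (m^2 - 8*m + 7)/(m + 1)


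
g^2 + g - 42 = (g - 6)*(g + 7)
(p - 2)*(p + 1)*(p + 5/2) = p^3 + 3*p^2/2 - 9*p/2 - 5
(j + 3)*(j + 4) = j^2 + 7*j + 12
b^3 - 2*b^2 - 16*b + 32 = (b - 4)*(b - 2)*(b + 4)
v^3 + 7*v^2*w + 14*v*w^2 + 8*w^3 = (v + w)*(v + 2*w)*(v + 4*w)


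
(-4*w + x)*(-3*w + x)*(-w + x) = -12*w^3 + 19*w^2*x - 8*w*x^2 + x^3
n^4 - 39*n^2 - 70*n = n*(n - 7)*(n + 2)*(n + 5)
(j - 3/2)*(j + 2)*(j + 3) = j^3 + 7*j^2/2 - 3*j/2 - 9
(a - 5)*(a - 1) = a^2 - 6*a + 5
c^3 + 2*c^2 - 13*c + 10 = (c - 2)*(c - 1)*(c + 5)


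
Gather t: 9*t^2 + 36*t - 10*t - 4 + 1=9*t^2 + 26*t - 3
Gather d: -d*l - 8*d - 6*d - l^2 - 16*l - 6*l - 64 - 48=d*(-l - 14) - l^2 - 22*l - 112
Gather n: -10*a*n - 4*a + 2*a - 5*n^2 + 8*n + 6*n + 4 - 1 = -2*a - 5*n^2 + n*(14 - 10*a) + 3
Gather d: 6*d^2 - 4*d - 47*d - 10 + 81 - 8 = 6*d^2 - 51*d + 63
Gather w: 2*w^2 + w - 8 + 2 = 2*w^2 + w - 6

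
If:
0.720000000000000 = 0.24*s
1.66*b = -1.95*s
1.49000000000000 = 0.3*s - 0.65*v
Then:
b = -3.52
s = 3.00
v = -0.91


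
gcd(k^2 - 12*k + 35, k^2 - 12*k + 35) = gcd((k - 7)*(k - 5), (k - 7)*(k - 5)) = k^2 - 12*k + 35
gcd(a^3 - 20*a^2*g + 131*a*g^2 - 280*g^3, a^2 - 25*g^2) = a - 5*g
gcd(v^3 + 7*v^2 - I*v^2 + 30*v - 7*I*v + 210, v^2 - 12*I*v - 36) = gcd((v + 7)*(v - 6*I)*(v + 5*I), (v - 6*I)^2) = v - 6*I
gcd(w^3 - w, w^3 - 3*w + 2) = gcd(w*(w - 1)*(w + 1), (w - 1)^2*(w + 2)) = w - 1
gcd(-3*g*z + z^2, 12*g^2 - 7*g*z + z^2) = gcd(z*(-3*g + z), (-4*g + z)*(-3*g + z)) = -3*g + z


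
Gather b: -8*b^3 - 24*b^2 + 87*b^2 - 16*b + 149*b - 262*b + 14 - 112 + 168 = -8*b^3 + 63*b^2 - 129*b + 70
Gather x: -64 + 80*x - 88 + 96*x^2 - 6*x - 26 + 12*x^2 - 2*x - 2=108*x^2 + 72*x - 180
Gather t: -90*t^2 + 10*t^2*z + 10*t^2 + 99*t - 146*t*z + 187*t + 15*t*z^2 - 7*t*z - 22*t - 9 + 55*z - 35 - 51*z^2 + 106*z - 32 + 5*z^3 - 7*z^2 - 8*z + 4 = t^2*(10*z - 80) + t*(15*z^2 - 153*z + 264) + 5*z^3 - 58*z^2 + 153*z - 72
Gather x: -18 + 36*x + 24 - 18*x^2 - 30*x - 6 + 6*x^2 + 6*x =-12*x^2 + 12*x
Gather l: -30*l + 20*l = -10*l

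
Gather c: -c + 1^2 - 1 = -c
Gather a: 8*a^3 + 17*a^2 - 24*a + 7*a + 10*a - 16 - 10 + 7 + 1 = 8*a^3 + 17*a^2 - 7*a - 18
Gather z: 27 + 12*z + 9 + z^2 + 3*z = z^2 + 15*z + 36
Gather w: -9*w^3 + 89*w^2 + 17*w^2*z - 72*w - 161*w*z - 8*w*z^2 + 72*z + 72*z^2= -9*w^3 + w^2*(17*z + 89) + w*(-8*z^2 - 161*z - 72) + 72*z^2 + 72*z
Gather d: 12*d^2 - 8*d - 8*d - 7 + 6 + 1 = 12*d^2 - 16*d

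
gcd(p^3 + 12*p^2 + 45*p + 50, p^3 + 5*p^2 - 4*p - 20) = p^2 + 7*p + 10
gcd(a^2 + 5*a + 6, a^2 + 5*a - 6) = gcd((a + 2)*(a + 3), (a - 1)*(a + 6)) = 1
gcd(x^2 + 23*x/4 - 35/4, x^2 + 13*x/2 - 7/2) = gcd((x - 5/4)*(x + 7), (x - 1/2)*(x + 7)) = x + 7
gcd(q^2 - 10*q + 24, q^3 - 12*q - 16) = q - 4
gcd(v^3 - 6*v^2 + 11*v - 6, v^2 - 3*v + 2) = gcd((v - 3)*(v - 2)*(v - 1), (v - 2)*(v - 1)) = v^2 - 3*v + 2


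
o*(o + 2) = o^2 + 2*o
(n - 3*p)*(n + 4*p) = n^2 + n*p - 12*p^2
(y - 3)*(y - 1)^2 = y^3 - 5*y^2 + 7*y - 3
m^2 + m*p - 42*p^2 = (m - 6*p)*(m + 7*p)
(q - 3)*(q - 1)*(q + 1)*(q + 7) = q^4 + 4*q^3 - 22*q^2 - 4*q + 21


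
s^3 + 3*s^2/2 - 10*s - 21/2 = (s - 3)*(s + 1)*(s + 7/2)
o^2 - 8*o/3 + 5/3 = (o - 5/3)*(o - 1)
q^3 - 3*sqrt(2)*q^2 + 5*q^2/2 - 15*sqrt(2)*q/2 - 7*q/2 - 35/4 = (q + 5/2)*(q - 7*sqrt(2)/2)*(q + sqrt(2)/2)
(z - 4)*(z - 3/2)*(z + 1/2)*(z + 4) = z^4 - z^3 - 67*z^2/4 + 16*z + 12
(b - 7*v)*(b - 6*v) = b^2 - 13*b*v + 42*v^2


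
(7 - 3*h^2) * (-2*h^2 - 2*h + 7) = 6*h^4 + 6*h^3 - 35*h^2 - 14*h + 49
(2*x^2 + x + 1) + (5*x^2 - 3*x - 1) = 7*x^2 - 2*x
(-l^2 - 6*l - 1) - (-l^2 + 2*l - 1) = -8*l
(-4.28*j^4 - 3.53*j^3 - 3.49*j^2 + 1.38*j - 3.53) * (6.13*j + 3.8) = -26.2364*j^5 - 37.9029*j^4 - 34.8077*j^3 - 4.8026*j^2 - 16.3949*j - 13.414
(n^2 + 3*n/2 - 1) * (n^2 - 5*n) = n^4 - 7*n^3/2 - 17*n^2/2 + 5*n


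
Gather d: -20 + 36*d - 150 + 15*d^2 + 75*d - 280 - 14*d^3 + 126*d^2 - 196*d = -14*d^3 + 141*d^2 - 85*d - 450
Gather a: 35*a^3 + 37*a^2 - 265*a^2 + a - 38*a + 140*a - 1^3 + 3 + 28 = 35*a^3 - 228*a^2 + 103*a + 30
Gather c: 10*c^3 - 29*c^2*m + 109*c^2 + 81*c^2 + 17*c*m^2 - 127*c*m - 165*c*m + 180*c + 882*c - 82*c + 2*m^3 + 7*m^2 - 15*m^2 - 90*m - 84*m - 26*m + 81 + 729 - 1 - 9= 10*c^3 + c^2*(190 - 29*m) + c*(17*m^2 - 292*m + 980) + 2*m^3 - 8*m^2 - 200*m + 800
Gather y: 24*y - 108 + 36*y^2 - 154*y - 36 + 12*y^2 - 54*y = 48*y^2 - 184*y - 144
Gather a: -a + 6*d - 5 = -a + 6*d - 5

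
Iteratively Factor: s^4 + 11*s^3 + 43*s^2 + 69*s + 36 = (s + 3)*(s^3 + 8*s^2 + 19*s + 12) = (s + 1)*(s + 3)*(s^2 + 7*s + 12) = (s + 1)*(s + 3)*(s + 4)*(s + 3)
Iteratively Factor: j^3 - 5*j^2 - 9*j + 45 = (j - 5)*(j^2 - 9) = (j - 5)*(j + 3)*(j - 3)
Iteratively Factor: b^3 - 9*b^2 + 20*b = (b - 5)*(b^2 - 4*b) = (b - 5)*(b - 4)*(b)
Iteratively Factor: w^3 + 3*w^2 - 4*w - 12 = (w + 2)*(w^2 + w - 6) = (w + 2)*(w + 3)*(w - 2)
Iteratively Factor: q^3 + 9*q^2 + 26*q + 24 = (q + 3)*(q^2 + 6*q + 8) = (q + 2)*(q + 3)*(q + 4)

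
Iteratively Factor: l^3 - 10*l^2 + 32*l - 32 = (l - 2)*(l^2 - 8*l + 16) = (l - 4)*(l - 2)*(l - 4)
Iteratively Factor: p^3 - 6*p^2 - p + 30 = (p - 3)*(p^2 - 3*p - 10) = (p - 5)*(p - 3)*(p + 2)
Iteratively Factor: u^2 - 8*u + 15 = (u - 5)*(u - 3)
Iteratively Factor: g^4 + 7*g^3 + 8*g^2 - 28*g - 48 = (g + 2)*(g^3 + 5*g^2 - 2*g - 24) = (g + 2)*(g + 4)*(g^2 + g - 6) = (g + 2)*(g + 3)*(g + 4)*(g - 2)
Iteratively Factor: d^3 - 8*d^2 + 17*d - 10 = (d - 2)*(d^2 - 6*d + 5) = (d - 5)*(d - 2)*(d - 1)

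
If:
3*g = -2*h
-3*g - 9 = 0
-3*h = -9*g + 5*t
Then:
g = -3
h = 9/2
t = -81/10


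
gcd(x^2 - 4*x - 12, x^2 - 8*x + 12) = x - 6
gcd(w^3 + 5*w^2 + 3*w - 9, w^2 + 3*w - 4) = w - 1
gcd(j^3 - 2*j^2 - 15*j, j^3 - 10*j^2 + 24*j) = j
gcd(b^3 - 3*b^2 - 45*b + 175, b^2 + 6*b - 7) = b + 7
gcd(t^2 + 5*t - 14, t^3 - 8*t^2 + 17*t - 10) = t - 2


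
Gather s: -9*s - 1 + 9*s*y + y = s*(9*y - 9) + y - 1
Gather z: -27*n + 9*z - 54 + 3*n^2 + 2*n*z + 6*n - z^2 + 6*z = 3*n^2 - 21*n - z^2 + z*(2*n + 15) - 54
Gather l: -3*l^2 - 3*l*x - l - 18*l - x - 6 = -3*l^2 + l*(-3*x - 19) - x - 6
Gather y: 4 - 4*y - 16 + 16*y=12*y - 12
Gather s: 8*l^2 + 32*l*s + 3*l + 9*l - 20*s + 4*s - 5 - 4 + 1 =8*l^2 + 12*l + s*(32*l - 16) - 8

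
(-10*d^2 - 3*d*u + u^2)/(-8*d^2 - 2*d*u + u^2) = (-5*d + u)/(-4*d + u)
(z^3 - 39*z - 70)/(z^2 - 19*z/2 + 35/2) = 2*(z^2 + 7*z + 10)/(2*z - 5)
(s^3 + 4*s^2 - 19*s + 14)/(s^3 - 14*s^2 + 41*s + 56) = (s^3 + 4*s^2 - 19*s + 14)/(s^3 - 14*s^2 + 41*s + 56)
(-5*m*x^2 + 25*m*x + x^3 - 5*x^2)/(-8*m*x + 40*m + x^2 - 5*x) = x*(-5*m + x)/(-8*m + x)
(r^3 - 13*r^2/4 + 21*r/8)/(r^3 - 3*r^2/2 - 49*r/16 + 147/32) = 4*r/(4*r + 7)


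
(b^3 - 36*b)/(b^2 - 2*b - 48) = b*(b - 6)/(b - 8)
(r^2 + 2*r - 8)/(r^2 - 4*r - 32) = (r - 2)/(r - 8)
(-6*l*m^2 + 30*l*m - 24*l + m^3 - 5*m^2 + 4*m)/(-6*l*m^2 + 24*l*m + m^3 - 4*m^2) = (m - 1)/m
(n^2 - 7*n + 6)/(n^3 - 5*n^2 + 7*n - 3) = (n - 6)/(n^2 - 4*n + 3)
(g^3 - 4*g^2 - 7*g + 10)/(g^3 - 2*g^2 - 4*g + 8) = (g^2 - 6*g + 5)/(g^2 - 4*g + 4)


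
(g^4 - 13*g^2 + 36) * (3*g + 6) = 3*g^5 + 6*g^4 - 39*g^3 - 78*g^2 + 108*g + 216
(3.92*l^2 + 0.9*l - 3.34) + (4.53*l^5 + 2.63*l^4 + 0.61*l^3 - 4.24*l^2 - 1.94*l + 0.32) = 4.53*l^5 + 2.63*l^4 + 0.61*l^3 - 0.32*l^2 - 1.04*l - 3.02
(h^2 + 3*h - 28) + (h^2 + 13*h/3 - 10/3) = 2*h^2 + 22*h/3 - 94/3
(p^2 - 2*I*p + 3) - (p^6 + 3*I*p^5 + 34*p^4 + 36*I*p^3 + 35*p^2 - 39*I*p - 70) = -p^6 - 3*I*p^5 - 34*p^4 - 36*I*p^3 - 34*p^2 + 37*I*p + 73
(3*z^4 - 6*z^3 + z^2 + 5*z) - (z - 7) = 3*z^4 - 6*z^3 + z^2 + 4*z + 7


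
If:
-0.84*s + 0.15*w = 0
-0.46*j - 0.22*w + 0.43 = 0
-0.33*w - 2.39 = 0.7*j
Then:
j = -303.50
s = 113.67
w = 636.55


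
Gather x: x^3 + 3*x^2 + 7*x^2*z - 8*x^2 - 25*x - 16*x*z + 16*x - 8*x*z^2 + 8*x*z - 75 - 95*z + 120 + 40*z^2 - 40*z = x^3 + x^2*(7*z - 5) + x*(-8*z^2 - 8*z - 9) + 40*z^2 - 135*z + 45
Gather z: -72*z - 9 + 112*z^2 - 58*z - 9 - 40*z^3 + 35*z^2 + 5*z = -40*z^3 + 147*z^2 - 125*z - 18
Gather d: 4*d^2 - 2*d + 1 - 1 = 4*d^2 - 2*d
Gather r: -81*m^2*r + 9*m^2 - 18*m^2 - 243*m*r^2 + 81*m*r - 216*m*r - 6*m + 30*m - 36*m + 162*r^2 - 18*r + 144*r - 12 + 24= -9*m^2 - 12*m + r^2*(162 - 243*m) + r*(-81*m^2 - 135*m + 126) + 12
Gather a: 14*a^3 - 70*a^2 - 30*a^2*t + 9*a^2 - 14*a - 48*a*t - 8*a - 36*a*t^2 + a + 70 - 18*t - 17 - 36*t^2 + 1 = 14*a^3 + a^2*(-30*t - 61) + a*(-36*t^2 - 48*t - 21) - 36*t^2 - 18*t + 54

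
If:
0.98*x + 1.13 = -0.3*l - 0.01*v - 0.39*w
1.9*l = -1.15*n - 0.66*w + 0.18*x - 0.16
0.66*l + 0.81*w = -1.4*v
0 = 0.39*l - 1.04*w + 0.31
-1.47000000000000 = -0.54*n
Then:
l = -1.67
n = 2.72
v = 0.98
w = -0.33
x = -0.52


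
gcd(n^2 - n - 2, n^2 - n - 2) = n^2 - n - 2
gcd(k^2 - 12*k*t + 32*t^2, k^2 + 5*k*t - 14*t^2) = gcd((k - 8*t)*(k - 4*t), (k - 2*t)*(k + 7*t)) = 1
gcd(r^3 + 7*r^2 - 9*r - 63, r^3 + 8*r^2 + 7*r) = r + 7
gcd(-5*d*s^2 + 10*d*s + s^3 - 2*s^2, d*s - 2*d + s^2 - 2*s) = s - 2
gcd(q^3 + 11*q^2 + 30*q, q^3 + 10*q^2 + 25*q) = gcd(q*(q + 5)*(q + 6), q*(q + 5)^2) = q^2 + 5*q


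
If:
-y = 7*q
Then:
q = -y/7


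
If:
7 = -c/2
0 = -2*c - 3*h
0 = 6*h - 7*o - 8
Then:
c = -14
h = 28/3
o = 48/7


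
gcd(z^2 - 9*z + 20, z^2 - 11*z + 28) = z - 4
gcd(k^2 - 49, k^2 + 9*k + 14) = k + 7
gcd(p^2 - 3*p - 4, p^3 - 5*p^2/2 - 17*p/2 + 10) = p - 4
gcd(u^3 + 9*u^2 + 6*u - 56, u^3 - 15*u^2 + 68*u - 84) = u - 2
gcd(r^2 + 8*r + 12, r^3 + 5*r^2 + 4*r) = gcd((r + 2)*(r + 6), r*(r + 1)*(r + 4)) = 1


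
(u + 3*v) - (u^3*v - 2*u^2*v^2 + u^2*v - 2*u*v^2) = -u^3*v + 2*u^2*v^2 - u^2*v + 2*u*v^2 + u + 3*v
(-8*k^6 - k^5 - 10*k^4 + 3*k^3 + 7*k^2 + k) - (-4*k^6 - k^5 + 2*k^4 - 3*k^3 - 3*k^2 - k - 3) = -4*k^6 - 12*k^4 + 6*k^3 + 10*k^2 + 2*k + 3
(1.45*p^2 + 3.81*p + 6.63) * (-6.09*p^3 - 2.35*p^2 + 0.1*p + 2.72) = -8.8305*p^5 - 26.6104*p^4 - 49.1852*p^3 - 11.2555*p^2 + 11.0262*p + 18.0336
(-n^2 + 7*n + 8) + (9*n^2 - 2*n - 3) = 8*n^2 + 5*n + 5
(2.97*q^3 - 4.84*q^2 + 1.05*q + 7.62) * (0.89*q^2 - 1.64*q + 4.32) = 2.6433*q^5 - 9.1784*q^4 + 21.7025*q^3 - 15.849*q^2 - 7.9608*q + 32.9184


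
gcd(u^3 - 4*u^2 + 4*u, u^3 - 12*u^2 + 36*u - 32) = u^2 - 4*u + 4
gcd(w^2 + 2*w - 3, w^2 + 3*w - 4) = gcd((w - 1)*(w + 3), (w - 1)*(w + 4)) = w - 1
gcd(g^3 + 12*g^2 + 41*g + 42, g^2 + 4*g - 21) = g + 7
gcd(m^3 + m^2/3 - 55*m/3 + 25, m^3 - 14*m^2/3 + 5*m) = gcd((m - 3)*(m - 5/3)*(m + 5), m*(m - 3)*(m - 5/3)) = m^2 - 14*m/3 + 5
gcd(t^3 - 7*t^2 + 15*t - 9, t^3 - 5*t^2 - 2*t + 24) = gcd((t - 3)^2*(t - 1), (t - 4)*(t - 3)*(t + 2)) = t - 3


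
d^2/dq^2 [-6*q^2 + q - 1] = -12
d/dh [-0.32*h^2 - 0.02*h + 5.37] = -0.64*h - 0.02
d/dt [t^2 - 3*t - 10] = 2*t - 3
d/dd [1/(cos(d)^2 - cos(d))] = (-sin(d)/cos(d)^2 + 2*tan(d))/(cos(d) - 1)^2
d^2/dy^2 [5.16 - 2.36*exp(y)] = -2.36*exp(y)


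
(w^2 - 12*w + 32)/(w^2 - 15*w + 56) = (w - 4)/(w - 7)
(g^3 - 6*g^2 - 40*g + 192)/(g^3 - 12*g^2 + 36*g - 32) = (g^2 + 2*g - 24)/(g^2 - 4*g + 4)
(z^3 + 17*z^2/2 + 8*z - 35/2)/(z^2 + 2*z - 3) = (2*z^2 + 19*z + 35)/(2*(z + 3))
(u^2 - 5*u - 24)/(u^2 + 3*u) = (u - 8)/u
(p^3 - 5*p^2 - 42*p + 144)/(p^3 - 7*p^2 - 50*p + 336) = (p^2 + 3*p - 18)/(p^2 + p - 42)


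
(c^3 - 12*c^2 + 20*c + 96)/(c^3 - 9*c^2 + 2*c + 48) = (c - 6)/(c - 3)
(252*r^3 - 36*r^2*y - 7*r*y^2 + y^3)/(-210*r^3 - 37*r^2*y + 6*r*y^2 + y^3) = (-42*r^2 - r*y + y^2)/(35*r^2 + 12*r*y + y^2)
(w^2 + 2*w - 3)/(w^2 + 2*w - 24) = (w^2 + 2*w - 3)/(w^2 + 2*w - 24)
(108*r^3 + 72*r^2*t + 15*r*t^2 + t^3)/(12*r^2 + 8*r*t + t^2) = (18*r^2 + 9*r*t + t^2)/(2*r + t)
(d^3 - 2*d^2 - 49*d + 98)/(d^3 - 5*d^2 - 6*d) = (-d^3 + 2*d^2 + 49*d - 98)/(d*(-d^2 + 5*d + 6))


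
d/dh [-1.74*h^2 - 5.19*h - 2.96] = -3.48*h - 5.19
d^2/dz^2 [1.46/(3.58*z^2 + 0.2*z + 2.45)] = (-37.423888*z^2 - 2.09072*z + 1.46*(7.16*z + 0.2)*(14.32*z + 0.4) - 25.61132)/(3.58*z^2 + 0.2*z + 2.45)^3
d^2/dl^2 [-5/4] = 0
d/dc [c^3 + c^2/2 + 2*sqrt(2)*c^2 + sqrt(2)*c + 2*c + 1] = 3*c^2 + c + 4*sqrt(2)*c + sqrt(2) + 2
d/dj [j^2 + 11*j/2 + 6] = 2*j + 11/2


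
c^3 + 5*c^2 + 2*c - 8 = (c - 1)*(c + 2)*(c + 4)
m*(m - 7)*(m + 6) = m^3 - m^2 - 42*m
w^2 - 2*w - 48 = (w - 8)*(w + 6)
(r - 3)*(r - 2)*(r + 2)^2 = r^4 - r^3 - 10*r^2 + 4*r + 24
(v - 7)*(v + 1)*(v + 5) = v^3 - v^2 - 37*v - 35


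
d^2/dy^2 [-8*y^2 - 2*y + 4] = -16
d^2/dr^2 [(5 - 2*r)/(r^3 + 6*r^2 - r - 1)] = 2*(-(2*r - 5)*(3*r^2 + 12*r - 1)^2 + (6*r^2 + 24*r + 3*(r + 2)*(2*r - 5) - 2)*(r^3 + 6*r^2 - r - 1))/(r^3 + 6*r^2 - r - 1)^3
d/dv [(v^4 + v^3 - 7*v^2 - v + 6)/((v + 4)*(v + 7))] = 2*(v^5 + 17*v^4 + 67*v^3 + 4*v^2 - 202*v - 47)/(v^4 + 22*v^3 + 177*v^2 + 616*v + 784)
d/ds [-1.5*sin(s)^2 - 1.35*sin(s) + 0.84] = -(3.0*sin(s) + 1.35)*cos(s)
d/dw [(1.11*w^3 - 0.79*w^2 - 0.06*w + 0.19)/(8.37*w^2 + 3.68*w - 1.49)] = (9.2907*w^4 + 8.1696*w^3 - 7.3667*w^2 - 0.8264*w - 0.6098)/(70.0569*w^4 + 61.6032*w^3 - 11.4002*w^2 - 10.9664*w + 2.2201)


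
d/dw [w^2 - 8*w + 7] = 2*w - 8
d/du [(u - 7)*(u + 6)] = 2*u - 1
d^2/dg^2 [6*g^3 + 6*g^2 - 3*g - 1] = 36*g + 12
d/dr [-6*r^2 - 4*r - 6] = -12*r - 4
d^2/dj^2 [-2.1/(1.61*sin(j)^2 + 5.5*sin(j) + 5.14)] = (21.77364*sin(j)^4 + 55.7865*sin(j)^3 - 38.64882*sin(j)^2 - 170.94*sin(j) - 92.29332)/(1.61*sin(j)^2 + 5.5*sin(j) + 5.14)^3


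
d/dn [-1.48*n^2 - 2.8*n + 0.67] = -2.96*n - 2.8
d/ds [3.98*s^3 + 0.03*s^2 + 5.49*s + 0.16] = 11.94*s^2 + 0.06*s + 5.49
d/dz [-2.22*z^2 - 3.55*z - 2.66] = -4.44*z - 3.55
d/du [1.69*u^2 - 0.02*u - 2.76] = 3.38*u - 0.02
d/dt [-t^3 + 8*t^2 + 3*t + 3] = -3*t^2 + 16*t + 3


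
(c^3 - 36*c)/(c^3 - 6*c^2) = (c + 6)/c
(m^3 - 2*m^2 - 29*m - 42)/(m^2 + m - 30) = (m^3 - 2*m^2 - 29*m - 42)/(m^2 + m - 30)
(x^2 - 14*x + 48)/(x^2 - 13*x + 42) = (x - 8)/(x - 7)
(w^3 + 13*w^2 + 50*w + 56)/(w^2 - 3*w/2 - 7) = 2*(w^2 + 11*w + 28)/(2*w - 7)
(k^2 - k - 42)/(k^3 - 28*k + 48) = (k - 7)/(k^2 - 6*k + 8)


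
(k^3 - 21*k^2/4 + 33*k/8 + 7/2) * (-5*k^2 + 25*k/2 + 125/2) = -5*k^5 + 155*k^4/4 - 95*k^3/4 - 4705*k^2/16 + 4825*k/16 + 875/4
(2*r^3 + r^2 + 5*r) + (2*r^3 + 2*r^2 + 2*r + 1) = 4*r^3 + 3*r^2 + 7*r + 1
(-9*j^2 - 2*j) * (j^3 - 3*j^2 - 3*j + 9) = -9*j^5 + 25*j^4 + 33*j^3 - 75*j^2 - 18*j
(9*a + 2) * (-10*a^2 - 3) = -90*a^3 - 20*a^2 - 27*a - 6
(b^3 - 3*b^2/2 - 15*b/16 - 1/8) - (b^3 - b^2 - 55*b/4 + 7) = -b^2/2 + 205*b/16 - 57/8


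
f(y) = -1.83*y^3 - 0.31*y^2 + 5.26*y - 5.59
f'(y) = -5.49*y^2 - 0.62*y + 5.26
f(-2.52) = 8.47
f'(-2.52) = -28.04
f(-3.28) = 38.40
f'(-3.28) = -51.77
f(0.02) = -5.48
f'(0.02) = 5.25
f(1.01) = -2.48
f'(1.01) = -0.97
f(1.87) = -8.80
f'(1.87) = -15.10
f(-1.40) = -8.54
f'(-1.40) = -4.63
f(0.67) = -2.76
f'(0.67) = 2.38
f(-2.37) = 4.56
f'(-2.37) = -24.11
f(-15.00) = 6022.01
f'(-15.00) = -1220.69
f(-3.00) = 25.25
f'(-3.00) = -42.29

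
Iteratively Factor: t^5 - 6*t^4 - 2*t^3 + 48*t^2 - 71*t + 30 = (t - 2)*(t^4 - 4*t^3 - 10*t^2 + 28*t - 15) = (t - 2)*(t - 1)*(t^3 - 3*t^2 - 13*t + 15) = (t - 2)*(t - 1)^2*(t^2 - 2*t - 15) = (t - 5)*(t - 2)*(t - 1)^2*(t + 3)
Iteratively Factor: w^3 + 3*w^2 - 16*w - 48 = (w + 4)*(w^2 - w - 12) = (w + 3)*(w + 4)*(w - 4)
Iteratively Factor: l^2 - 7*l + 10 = (l - 5)*(l - 2)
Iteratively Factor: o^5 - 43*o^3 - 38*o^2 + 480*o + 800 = (o - 5)*(o^4 + 5*o^3 - 18*o^2 - 128*o - 160) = (o - 5)*(o + 4)*(o^3 + o^2 - 22*o - 40) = (o - 5)*(o + 2)*(o + 4)*(o^2 - o - 20) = (o - 5)^2*(o + 2)*(o + 4)*(o + 4)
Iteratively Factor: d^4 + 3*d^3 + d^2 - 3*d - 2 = (d + 2)*(d^3 + d^2 - d - 1) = (d + 1)*(d + 2)*(d^2 - 1) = (d + 1)^2*(d + 2)*(d - 1)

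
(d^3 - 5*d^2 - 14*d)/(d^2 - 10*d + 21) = d*(d + 2)/(d - 3)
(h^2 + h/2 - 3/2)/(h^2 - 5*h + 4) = (h + 3/2)/(h - 4)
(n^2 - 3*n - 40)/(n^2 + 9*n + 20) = (n - 8)/(n + 4)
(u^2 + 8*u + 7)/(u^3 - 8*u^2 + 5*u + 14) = (u + 7)/(u^2 - 9*u + 14)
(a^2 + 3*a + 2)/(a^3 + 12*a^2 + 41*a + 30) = (a + 2)/(a^2 + 11*a + 30)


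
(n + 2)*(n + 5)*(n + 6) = n^3 + 13*n^2 + 52*n + 60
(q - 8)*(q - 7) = q^2 - 15*q + 56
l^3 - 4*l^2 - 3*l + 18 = (l - 3)^2*(l + 2)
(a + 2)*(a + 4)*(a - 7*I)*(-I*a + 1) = -I*a^4 - 6*a^3 - 6*I*a^3 - 36*a^2 - 15*I*a^2 - 48*a - 42*I*a - 56*I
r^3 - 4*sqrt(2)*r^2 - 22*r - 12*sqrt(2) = (r - 6*sqrt(2))*(r + sqrt(2))^2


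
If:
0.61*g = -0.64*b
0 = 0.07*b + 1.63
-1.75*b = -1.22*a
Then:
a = -33.40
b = -23.29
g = 24.43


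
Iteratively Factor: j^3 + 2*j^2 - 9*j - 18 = (j + 2)*(j^2 - 9) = (j + 2)*(j + 3)*(j - 3)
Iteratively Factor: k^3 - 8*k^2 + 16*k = (k)*(k^2 - 8*k + 16) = k*(k - 4)*(k - 4)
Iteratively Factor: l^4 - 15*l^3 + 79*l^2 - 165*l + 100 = (l - 5)*(l^3 - 10*l^2 + 29*l - 20) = (l - 5)*(l - 1)*(l^2 - 9*l + 20) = (l - 5)*(l - 4)*(l - 1)*(l - 5)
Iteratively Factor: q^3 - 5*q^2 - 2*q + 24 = (q - 4)*(q^2 - q - 6) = (q - 4)*(q - 3)*(q + 2)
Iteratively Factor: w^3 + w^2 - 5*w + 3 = (w + 3)*(w^2 - 2*w + 1) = (w - 1)*(w + 3)*(w - 1)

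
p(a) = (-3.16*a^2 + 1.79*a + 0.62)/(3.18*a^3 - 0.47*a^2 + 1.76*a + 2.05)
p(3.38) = -0.23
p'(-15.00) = 0.00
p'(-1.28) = 0.89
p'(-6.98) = 0.02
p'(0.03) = 0.50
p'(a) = (1.79 - 6.32*a)/(3.18*a^3 - 0.47*a^2 + 1.76*a + 2.05) + (-9.54*a^2 + 0.94*a - 1.76)*(-3.16*a^2 + 1.79*a + 0.62)/(3.18*a^3 - 0.47*a^2 + 1.76*a + 2.05)^2 = (10.0488*a^4 - 11.3844*a^3 - 10.6351*a^2 - 12.3732*a + 2.5783)/(10.1124*a^6 - 2.9892*a^5 + 11.4145*a^4 + 11.3836*a^3 + 1.1706*a^2 + 7.216*a + 4.2025)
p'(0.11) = 0.21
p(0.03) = 0.32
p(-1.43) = 0.78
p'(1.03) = -0.48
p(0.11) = 0.35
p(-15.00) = 0.07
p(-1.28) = 0.90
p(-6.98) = 0.15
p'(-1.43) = 0.64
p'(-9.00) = 0.01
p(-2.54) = 0.42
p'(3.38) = 0.05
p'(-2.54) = 0.17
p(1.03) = -0.13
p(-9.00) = 0.11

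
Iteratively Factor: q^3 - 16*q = (q - 4)*(q^2 + 4*q) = q*(q - 4)*(q + 4)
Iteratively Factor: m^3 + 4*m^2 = (m)*(m^2 + 4*m) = m^2*(m + 4)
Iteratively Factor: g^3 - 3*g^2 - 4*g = (g)*(g^2 - 3*g - 4) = g*(g + 1)*(g - 4)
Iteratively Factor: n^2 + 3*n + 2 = (n + 1)*(n + 2)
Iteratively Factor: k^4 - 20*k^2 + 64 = (k + 4)*(k^3 - 4*k^2 - 4*k + 16) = (k - 2)*(k + 4)*(k^2 - 2*k - 8) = (k - 2)*(k + 2)*(k + 4)*(k - 4)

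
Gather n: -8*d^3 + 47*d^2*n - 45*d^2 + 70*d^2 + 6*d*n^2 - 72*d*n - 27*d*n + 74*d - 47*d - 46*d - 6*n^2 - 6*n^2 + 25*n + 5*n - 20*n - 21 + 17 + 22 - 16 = -8*d^3 + 25*d^2 - 19*d + n^2*(6*d - 12) + n*(47*d^2 - 99*d + 10) + 2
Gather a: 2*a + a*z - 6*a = a*(z - 4)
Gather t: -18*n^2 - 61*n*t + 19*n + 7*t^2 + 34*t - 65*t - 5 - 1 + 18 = -18*n^2 + 19*n + 7*t^2 + t*(-61*n - 31) + 12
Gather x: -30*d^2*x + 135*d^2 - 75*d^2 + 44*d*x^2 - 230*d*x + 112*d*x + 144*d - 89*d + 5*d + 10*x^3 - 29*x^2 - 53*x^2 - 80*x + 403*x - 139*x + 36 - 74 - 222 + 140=60*d^2 + 60*d + 10*x^3 + x^2*(44*d - 82) + x*(-30*d^2 - 118*d + 184) - 120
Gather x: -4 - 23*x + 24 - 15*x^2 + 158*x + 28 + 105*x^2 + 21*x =90*x^2 + 156*x + 48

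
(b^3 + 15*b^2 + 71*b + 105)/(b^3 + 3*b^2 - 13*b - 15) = (b^2 + 10*b + 21)/(b^2 - 2*b - 3)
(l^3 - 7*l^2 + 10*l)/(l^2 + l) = (l^2 - 7*l + 10)/(l + 1)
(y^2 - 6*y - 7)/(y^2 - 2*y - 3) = (y - 7)/(y - 3)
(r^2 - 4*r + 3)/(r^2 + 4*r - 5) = (r - 3)/(r + 5)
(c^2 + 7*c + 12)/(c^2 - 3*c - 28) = (c + 3)/(c - 7)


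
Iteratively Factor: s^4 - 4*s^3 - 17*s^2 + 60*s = (s - 5)*(s^3 + s^2 - 12*s) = (s - 5)*(s + 4)*(s^2 - 3*s) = (s - 5)*(s - 3)*(s + 4)*(s)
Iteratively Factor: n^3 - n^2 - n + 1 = (n - 1)*(n^2 - 1) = (n - 1)^2*(n + 1)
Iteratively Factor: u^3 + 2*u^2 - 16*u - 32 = (u + 2)*(u^2 - 16) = (u - 4)*(u + 2)*(u + 4)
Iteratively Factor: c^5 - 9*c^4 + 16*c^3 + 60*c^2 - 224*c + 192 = (c - 4)*(c^4 - 5*c^3 - 4*c^2 + 44*c - 48) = (c - 4)*(c - 2)*(c^3 - 3*c^2 - 10*c + 24) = (c - 4)^2*(c - 2)*(c^2 + c - 6) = (c - 4)^2*(c - 2)^2*(c + 3)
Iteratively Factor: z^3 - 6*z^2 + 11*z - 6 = (z - 3)*(z^2 - 3*z + 2) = (z - 3)*(z - 2)*(z - 1)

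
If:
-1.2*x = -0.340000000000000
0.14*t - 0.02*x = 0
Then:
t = 0.04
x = 0.28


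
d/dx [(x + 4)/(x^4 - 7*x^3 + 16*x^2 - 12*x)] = (-3*x^3 - 8*x^2 + 52*x - 24)/(x^2*(x^5 - 12*x^4 + 57*x^3 - 134*x^2 + 156*x - 72))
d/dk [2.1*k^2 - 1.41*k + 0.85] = 4.2*k - 1.41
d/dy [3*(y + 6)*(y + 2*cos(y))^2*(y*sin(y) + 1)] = 3*(y + 2*cos(y))*((y + 6)*(y + 2*cos(y))*(y*cos(y) + sin(y)) - 2*(y + 6)*(y*sin(y) + 1)*(2*sin(y) - 1) + (y + 2*cos(y))*(y*sin(y) + 1))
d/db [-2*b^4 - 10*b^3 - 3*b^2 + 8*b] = -8*b^3 - 30*b^2 - 6*b + 8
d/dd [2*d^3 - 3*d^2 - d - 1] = 6*d^2 - 6*d - 1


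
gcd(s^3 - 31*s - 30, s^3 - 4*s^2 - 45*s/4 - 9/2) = s - 6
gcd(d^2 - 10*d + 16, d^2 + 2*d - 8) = d - 2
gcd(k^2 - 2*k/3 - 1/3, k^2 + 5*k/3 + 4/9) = k + 1/3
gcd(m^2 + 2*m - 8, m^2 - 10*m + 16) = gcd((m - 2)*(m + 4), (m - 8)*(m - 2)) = m - 2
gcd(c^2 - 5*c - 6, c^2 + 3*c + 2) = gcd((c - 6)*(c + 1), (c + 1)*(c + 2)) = c + 1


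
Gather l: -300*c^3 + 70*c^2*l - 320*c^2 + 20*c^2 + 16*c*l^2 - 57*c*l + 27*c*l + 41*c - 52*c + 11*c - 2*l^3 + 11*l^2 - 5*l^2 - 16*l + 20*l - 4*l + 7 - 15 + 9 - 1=-300*c^3 - 300*c^2 - 2*l^3 + l^2*(16*c + 6) + l*(70*c^2 - 30*c)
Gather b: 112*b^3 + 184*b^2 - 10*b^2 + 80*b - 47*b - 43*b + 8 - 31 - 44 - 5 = 112*b^3 + 174*b^2 - 10*b - 72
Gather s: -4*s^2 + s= -4*s^2 + s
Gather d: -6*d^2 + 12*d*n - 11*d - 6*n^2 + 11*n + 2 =-6*d^2 + d*(12*n - 11) - 6*n^2 + 11*n + 2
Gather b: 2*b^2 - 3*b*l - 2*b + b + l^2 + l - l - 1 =2*b^2 + b*(-3*l - 1) + l^2 - 1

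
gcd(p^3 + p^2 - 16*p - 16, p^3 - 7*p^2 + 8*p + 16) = p^2 - 3*p - 4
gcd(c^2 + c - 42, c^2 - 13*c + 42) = c - 6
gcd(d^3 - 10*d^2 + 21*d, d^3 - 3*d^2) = d^2 - 3*d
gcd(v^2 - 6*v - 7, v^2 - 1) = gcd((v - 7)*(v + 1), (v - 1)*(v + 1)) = v + 1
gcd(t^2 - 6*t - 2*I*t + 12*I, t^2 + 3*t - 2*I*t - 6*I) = t - 2*I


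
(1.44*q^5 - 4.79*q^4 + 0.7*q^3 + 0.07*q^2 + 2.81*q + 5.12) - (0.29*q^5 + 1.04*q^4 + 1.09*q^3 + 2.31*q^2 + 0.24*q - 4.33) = 1.15*q^5 - 5.83*q^4 - 0.39*q^3 - 2.24*q^2 + 2.57*q + 9.45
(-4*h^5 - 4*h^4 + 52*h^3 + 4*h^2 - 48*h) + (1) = -4*h^5 - 4*h^4 + 52*h^3 + 4*h^2 - 48*h + 1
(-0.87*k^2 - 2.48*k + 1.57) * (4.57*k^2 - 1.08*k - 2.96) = -3.9759*k^4 - 10.394*k^3 + 12.4285*k^2 + 5.6452*k - 4.6472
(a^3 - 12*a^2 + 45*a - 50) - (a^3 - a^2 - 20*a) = -11*a^2 + 65*a - 50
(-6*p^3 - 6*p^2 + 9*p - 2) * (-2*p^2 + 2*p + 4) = 12*p^5 - 54*p^3 - 2*p^2 + 32*p - 8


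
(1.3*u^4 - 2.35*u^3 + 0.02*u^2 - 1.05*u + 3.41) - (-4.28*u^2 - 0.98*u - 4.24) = 1.3*u^4 - 2.35*u^3 + 4.3*u^2 - 0.0700000000000001*u + 7.65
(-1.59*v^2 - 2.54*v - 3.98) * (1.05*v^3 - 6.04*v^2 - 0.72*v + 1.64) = -1.6695*v^5 + 6.9366*v^4 + 12.3074*v^3 + 23.2604*v^2 - 1.3*v - 6.5272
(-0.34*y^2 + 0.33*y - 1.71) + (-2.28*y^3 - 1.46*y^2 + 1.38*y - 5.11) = -2.28*y^3 - 1.8*y^2 + 1.71*y - 6.82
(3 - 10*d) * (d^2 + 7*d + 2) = -10*d^3 - 67*d^2 + d + 6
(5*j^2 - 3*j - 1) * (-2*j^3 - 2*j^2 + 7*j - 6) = -10*j^5 - 4*j^4 + 43*j^3 - 49*j^2 + 11*j + 6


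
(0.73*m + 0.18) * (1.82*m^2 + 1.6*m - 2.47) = 1.3286*m^3 + 1.4956*m^2 - 1.5151*m - 0.4446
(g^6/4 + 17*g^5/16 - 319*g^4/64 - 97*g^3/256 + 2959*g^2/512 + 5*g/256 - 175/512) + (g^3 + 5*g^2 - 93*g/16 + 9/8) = g^6/4 + 17*g^5/16 - 319*g^4/64 + 159*g^3/256 + 5519*g^2/512 - 1483*g/256 + 401/512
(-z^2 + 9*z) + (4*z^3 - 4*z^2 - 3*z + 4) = 4*z^3 - 5*z^2 + 6*z + 4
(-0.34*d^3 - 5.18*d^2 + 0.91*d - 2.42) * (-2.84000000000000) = 0.9656*d^3 + 14.7112*d^2 - 2.5844*d + 6.8728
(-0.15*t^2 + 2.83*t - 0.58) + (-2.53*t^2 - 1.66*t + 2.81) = -2.68*t^2 + 1.17*t + 2.23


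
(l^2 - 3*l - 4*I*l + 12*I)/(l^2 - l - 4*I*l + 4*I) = (l - 3)/(l - 1)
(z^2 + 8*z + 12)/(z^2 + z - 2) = (z + 6)/(z - 1)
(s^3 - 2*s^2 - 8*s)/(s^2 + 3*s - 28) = s*(s + 2)/(s + 7)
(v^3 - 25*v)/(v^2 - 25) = v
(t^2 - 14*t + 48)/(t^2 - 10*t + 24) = (t - 8)/(t - 4)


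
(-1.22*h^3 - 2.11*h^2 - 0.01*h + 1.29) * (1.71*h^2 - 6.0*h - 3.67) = -2.0862*h^5 + 3.7119*h^4 + 17.1203*h^3 + 10.0096*h^2 - 7.7033*h - 4.7343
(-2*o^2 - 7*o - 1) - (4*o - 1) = -2*o^2 - 11*o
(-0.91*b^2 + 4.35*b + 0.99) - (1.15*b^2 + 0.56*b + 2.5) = -2.06*b^2 + 3.79*b - 1.51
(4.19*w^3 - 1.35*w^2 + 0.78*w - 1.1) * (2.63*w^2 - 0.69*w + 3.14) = 11.0197*w^5 - 6.4416*w^4 + 16.1395*w^3 - 7.6702*w^2 + 3.2082*w - 3.454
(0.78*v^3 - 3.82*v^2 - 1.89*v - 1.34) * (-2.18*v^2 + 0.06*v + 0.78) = -1.7004*v^5 + 8.3744*v^4 + 4.4994*v^3 - 0.1718*v^2 - 1.5546*v - 1.0452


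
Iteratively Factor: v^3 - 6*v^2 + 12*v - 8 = (v - 2)*(v^2 - 4*v + 4) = (v - 2)^2*(v - 2)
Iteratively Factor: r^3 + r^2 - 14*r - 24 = (r + 3)*(r^2 - 2*r - 8) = (r + 2)*(r + 3)*(r - 4)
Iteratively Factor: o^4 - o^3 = (o)*(o^3 - o^2) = o^2*(o^2 - o) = o^3*(o - 1)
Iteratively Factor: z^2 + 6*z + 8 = (z + 4)*(z + 2)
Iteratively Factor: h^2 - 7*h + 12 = (h - 4)*(h - 3)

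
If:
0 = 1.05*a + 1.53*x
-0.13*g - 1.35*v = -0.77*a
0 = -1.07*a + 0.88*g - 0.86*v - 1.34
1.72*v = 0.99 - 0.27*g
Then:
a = 0.73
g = 2.58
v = 0.17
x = -0.50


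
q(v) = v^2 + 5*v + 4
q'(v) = 2*v + 5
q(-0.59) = 1.40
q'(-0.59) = 3.82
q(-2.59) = -2.24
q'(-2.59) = -0.18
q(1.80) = 16.24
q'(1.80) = 8.60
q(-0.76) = 0.78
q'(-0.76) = 3.48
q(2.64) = 24.17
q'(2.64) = 10.28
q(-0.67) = 1.10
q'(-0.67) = 3.66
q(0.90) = 9.31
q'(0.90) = 6.80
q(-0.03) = 3.85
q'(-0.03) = 4.94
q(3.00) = 28.00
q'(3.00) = 11.00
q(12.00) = 208.00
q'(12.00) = 29.00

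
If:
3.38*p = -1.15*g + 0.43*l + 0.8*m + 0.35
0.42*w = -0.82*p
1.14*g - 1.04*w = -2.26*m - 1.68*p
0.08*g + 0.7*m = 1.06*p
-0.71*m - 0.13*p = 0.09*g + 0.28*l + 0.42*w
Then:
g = 0.38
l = 0.05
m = -0.12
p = -0.05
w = 0.09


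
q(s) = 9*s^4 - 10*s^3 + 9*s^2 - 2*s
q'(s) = 36*s^3 - 30*s^2 + 18*s - 2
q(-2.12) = 321.77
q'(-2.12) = -518.00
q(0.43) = 0.32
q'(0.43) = 3.06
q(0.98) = 5.57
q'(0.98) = 20.71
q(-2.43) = 515.30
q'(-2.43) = -739.45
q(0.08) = -0.11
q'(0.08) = -0.73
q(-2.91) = 973.83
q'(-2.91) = -1195.54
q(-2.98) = 1060.27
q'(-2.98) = -1274.74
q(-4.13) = 3484.66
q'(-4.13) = -3124.07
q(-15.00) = 491430.00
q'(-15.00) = -128522.00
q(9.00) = 52470.00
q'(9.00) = 23974.00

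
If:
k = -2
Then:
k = -2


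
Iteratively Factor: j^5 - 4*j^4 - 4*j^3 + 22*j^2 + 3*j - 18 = (j - 1)*(j^4 - 3*j^3 - 7*j^2 + 15*j + 18) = (j - 1)*(j + 1)*(j^3 - 4*j^2 - 3*j + 18) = (j - 1)*(j + 1)*(j + 2)*(j^2 - 6*j + 9) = (j - 3)*(j - 1)*(j + 1)*(j + 2)*(j - 3)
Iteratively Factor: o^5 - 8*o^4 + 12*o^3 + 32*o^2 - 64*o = (o - 2)*(o^4 - 6*o^3 + 32*o) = (o - 4)*(o - 2)*(o^3 - 2*o^2 - 8*o) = (o - 4)*(o - 2)*(o + 2)*(o^2 - 4*o) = o*(o - 4)*(o - 2)*(o + 2)*(o - 4)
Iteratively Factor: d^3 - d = (d)*(d^2 - 1) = d*(d - 1)*(d + 1)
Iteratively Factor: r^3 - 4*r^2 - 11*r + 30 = (r - 5)*(r^2 + r - 6) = (r - 5)*(r + 3)*(r - 2)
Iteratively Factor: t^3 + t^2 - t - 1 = (t - 1)*(t^2 + 2*t + 1) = (t - 1)*(t + 1)*(t + 1)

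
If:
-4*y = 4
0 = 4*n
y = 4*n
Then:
No Solution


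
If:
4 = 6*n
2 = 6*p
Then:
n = 2/3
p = 1/3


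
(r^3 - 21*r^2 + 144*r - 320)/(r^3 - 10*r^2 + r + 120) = (r - 8)/(r + 3)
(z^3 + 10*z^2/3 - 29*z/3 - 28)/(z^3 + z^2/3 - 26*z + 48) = (3*z^2 + 19*z + 28)/(3*z^2 + 10*z - 48)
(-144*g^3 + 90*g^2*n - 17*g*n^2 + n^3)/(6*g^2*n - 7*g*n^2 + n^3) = (-24*g^2 + 11*g*n - n^2)/(n*(g - n))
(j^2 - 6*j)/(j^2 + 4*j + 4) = j*(j - 6)/(j^2 + 4*j + 4)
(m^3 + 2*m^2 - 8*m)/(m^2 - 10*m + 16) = m*(m + 4)/(m - 8)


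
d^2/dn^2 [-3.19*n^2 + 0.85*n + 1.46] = -6.38000000000000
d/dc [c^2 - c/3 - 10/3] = 2*c - 1/3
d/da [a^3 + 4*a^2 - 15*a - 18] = 3*a^2 + 8*a - 15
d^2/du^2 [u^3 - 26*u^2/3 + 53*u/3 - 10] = 6*u - 52/3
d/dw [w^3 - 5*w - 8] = 3*w^2 - 5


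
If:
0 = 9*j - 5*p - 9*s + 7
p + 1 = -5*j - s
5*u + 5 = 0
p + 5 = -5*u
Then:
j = -8/27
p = 0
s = 13/27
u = -1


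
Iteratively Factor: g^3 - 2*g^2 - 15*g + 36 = (g + 4)*(g^2 - 6*g + 9) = (g - 3)*(g + 4)*(g - 3)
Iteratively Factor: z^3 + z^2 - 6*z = (z + 3)*(z^2 - 2*z) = (z - 2)*(z + 3)*(z)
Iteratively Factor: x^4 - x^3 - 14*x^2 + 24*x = (x + 4)*(x^3 - 5*x^2 + 6*x) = (x - 3)*(x + 4)*(x^2 - 2*x) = x*(x - 3)*(x + 4)*(x - 2)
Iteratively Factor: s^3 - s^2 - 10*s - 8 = (s + 2)*(s^2 - 3*s - 4) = (s + 1)*(s + 2)*(s - 4)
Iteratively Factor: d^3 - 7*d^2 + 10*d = (d - 2)*(d^2 - 5*d) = d*(d - 2)*(d - 5)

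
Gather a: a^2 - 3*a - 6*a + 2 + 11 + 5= a^2 - 9*a + 18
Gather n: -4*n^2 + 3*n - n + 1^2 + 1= -4*n^2 + 2*n + 2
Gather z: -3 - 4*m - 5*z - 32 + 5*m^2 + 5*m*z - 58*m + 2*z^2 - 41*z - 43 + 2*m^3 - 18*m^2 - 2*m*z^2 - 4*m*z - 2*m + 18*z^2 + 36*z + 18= 2*m^3 - 13*m^2 - 64*m + z^2*(20 - 2*m) + z*(m - 10) - 60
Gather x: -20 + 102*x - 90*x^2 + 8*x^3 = 8*x^3 - 90*x^2 + 102*x - 20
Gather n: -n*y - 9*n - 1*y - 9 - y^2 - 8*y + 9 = n*(-y - 9) - y^2 - 9*y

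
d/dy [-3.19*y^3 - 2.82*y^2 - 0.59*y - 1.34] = -9.57*y^2 - 5.64*y - 0.59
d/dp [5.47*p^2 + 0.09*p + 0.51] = 10.94*p + 0.09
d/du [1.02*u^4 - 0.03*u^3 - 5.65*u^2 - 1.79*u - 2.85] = 4.08*u^3 - 0.09*u^2 - 11.3*u - 1.79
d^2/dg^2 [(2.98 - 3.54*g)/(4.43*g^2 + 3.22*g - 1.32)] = (-(3.54*g - 2.98)*(8.86*g + 3.22)*(17.72*g + 6.44) + (94.0932*g - 3.6052)*(4.43*g^2 + 3.22*g - 1.32))/(4.43*g^2 + 3.22*g - 1.32)^3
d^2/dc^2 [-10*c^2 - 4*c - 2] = -20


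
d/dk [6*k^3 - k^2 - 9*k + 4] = 18*k^2 - 2*k - 9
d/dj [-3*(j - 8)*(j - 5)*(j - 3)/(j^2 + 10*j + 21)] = 3*(-j^4 - 20*j^3 + 176*j^2 + 432*j - 2859)/(j^4 + 20*j^3 + 142*j^2 + 420*j + 441)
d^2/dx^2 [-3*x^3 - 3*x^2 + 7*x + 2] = -18*x - 6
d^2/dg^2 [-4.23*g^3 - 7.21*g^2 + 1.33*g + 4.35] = -25.38*g - 14.42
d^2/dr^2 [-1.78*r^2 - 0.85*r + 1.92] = -3.56000000000000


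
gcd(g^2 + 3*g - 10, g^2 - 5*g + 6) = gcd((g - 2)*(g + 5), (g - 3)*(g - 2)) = g - 2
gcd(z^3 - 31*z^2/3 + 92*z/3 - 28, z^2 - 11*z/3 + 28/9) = z - 7/3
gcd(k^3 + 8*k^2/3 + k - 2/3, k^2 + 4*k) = 1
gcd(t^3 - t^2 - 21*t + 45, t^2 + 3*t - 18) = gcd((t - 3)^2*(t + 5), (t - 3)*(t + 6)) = t - 3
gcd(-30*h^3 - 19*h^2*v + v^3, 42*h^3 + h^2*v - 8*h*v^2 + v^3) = 2*h + v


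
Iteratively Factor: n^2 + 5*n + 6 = (n + 2)*(n + 3)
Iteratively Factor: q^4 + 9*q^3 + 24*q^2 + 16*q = (q + 4)*(q^3 + 5*q^2 + 4*q) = q*(q + 4)*(q^2 + 5*q + 4) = q*(q + 1)*(q + 4)*(q + 4)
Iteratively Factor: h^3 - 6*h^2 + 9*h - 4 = (h - 1)*(h^2 - 5*h + 4) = (h - 1)^2*(h - 4)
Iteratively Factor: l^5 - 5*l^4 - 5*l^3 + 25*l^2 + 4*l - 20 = (l - 1)*(l^4 - 4*l^3 - 9*l^2 + 16*l + 20) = (l - 1)*(l + 2)*(l^3 - 6*l^2 + 3*l + 10) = (l - 5)*(l - 1)*(l + 2)*(l^2 - l - 2) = (l - 5)*(l - 2)*(l - 1)*(l + 2)*(l + 1)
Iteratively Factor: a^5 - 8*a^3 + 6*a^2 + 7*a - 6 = (a - 1)*(a^4 + a^3 - 7*a^2 - a + 6) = (a - 1)*(a + 3)*(a^3 - 2*a^2 - a + 2) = (a - 1)*(a + 1)*(a + 3)*(a^2 - 3*a + 2) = (a - 2)*(a - 1)*(a + 1)*(a + 3)*(a - 1)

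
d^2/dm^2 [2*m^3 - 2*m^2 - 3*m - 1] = 12*m - 4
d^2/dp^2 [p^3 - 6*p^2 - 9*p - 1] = 6*p - 12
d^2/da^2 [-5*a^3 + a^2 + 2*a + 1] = 2 - 30*a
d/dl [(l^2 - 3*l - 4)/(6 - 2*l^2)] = (-3*l^2 - 2*l - 9)/(2*(l^4 - 6*l^2 + 9))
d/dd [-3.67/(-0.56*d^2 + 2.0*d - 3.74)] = (7.34 - 4.1104*d)/(0.56*d^2 - 2.0*d + 3.74)^2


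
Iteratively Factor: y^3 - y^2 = (y - 1)*(y^2) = y*(y - 1)*(y)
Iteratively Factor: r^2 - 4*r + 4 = (r - 2)*(r - 2)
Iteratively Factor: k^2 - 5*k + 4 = (k - 1)*(k - 4)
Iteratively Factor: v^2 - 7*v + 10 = (v - 5)*(v - 2)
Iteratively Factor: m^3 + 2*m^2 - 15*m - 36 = (m + 3)*(m^2 - m - 12) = (m - 4)*(m + 3)*(m + 3)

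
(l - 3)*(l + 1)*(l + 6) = l^3 + 4*l^2 - 15*l - 18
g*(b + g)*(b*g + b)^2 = b^3*g^3 + 2*b^3*g^2 + b^3*g + b^2*g^4 + 2*b^2*g^3 + b^2*g^2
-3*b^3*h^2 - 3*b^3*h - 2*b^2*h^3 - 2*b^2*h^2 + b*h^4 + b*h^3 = h*(-3*b + h)*(b + h)*(b*h + b)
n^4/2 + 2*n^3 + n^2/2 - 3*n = n*(n/2 + 1)*(n - 1)*(n + 3)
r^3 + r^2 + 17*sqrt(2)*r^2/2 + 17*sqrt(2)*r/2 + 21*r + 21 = (r + 1)*(r + 3*sqrt(2)/2)*(r + 7*sqrt(2))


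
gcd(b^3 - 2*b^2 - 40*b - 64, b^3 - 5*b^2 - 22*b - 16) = b^2 - 6*b - 16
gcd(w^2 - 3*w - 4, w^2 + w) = w + 1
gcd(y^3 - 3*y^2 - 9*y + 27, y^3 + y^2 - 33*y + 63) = y^2 - 6*y + 9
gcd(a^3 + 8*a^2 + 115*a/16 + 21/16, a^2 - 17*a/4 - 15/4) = a + 3/4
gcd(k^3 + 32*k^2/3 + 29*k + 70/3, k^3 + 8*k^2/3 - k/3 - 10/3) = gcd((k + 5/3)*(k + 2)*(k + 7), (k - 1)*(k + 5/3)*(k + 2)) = k^2 + 11*k/3 + 10/3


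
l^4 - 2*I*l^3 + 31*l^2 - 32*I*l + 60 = (l - 6*I)*(l - 2*I)*(l + I)*(l + 5*I)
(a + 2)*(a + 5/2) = a^2 + 9*a/2 + 5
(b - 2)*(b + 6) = b^2 + 4*b - 12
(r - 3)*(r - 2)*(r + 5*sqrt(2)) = r^3 - 5*r^2 + 5*sqrt(2)*r^2 - 25*sqrt(2)*r + 6*r + 30*sqrt(2)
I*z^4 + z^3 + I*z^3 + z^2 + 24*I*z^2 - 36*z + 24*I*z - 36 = (z - 6*I)*(z + 2*I)*(z + 3*I)*(I*z + I)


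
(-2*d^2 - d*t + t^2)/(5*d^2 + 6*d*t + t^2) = (-2*d + t)/(5*d + t)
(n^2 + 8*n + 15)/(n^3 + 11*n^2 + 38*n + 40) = (n + 3)/(n^2 + 6*n + 8)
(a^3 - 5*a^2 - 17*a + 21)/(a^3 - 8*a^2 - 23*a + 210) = (a^2 + 2*a - 3)/(a^2 - a - 30)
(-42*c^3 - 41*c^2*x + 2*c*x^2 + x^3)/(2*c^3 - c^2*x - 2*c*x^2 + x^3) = (-42*c^2 + c*x + x^2)/(2*c^2 - 3*c*x + x^2)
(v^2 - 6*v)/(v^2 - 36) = v/(v + 6)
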